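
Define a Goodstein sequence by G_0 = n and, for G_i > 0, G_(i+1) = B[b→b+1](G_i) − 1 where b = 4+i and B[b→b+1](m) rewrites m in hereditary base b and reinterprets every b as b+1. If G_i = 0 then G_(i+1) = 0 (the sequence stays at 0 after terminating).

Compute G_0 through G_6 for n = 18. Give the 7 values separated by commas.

18, 26, 36, 48, 53, 58, 63

(0) 18|_4 = 4^2 + 2 ↦ 5^2 + 2|_5 = 27 ⇒ 26
(1) 26|_5 = 5^2 + 1 ↦ 6^2 + 1|_6 = 37 ⇒ 36
(2) 36|_6 = 6^2 ↦ 7^2|_7 = 49 ⇒ 48
(3) 48|_7 = 6·7 + 6 ↦ 6·8 + 6|_8 = 54 ⇒ 53
(4) 53|_8 = 6·8 + 5 ↦ 6·9 + 5|_9 = 59 ⇒ 58
(5) 58|_9 = 6·9 + 4 ↦ 6·10 + 4|_10 = 64 ⇒ 63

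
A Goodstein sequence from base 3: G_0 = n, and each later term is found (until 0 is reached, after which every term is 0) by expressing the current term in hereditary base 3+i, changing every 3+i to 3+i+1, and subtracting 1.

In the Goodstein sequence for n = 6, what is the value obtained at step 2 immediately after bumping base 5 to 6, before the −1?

G_0=6  [base 3] 2·3  →[3↦4]→  2·4 = 8  −1 ⇒ G_1=7
G_1=7  [base 4] 4 + 3  →[4↦5]→  5 + 3 = 8  −1 ⇒ G_2=7
G_2=7  [base 5] 5 + 2  →[5↦6]→  6 + 2 = 8  −1 ⇒ G_3=7

8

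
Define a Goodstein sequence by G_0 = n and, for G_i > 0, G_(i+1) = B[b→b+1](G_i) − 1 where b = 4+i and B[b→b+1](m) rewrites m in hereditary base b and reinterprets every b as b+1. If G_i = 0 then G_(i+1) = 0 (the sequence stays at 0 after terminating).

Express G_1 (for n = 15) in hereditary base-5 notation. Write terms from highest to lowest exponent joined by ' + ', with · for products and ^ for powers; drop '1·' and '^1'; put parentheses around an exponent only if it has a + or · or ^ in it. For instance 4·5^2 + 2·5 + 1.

(0) 15|_4 = 3·4 + 3 ↦ 3·5 + 3|_5 = 18 ⇒ 17
(1) 17|_5 = 3·5 + 2 ↦ 3·6 + 2|_6 = 20 ⇒ 19

3·5 + 2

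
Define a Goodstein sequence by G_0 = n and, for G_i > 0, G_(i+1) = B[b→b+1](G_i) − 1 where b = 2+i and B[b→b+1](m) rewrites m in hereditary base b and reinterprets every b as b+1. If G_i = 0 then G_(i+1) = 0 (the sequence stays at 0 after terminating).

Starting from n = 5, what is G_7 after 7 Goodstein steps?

5 —HB2→ 2^2 + 1 —bump→ 3^3 + 1 = 28 —(−1)→ 27
27 —HB3→ 3^3 —bump→ 4^4 = 256 —(−1)→ 255
255 —HB4→ 3·4^3 + 3·4^2 + 3·4 + 3 —bump→ 3·5^3 + 3·5^2 + 3·5 + 3 = 468 —(−1)→ 467
467 —HB5→ 3·5^3 + 3·5^2 + 3·5 + 2 —bump→ 3·6^3 + 3·6^2 + 3·6 + 2 = 776 —(−1)→ 775
775 —HB6→ 3·6^3 + 3·6^2 + 3·6 + 1 —bump→ 3·7^3 + 3·7^2 + 3·7 + 1 = 1198 —(−1)→ 1197
1197 —HB7→ 3·7^3 + 3·7^2 + 3·7 —bump→ 3·8^3 + 3·8^2 + 3·8 = 1752 —(−1)→ 1751
1751 —HB8→ 3·8^3 + 3·8^2 + 2·8 + 7 —bump→ 3·9^3 + 3·9^2 + 2·9 + 7 = 2455 —(−1)→ 2454
2454 —HB9→ 3·9^3 + 3·9^2 + 2·9 + 6 —bump→ 3·10^3 + 3·10^2 + 2·10 + 6 = 3326 —(−1)→ 3325

2454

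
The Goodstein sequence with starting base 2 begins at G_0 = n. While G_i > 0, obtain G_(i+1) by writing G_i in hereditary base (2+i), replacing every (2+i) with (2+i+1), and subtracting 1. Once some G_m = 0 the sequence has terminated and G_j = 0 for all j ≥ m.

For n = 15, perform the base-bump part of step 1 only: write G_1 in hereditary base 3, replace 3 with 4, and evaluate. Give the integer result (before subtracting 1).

15 —HB2→ 2^(2 + 1) + 2^2 + 2 + 1 —bump→ 3^(3 + 1) + 3^3 + 3 + 1 = 112 —(−1)→ 111
111 —HB3→ 3^(3 + 1) + 3^3 + 3 —bump→ 4^(4 + 1) + 4^4 + 4 = 1284 —(−1)→ 1283

1284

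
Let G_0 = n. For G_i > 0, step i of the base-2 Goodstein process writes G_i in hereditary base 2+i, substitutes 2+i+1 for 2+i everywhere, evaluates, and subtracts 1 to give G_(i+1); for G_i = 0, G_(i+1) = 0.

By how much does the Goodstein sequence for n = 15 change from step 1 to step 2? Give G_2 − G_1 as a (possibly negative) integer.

1172

15 —HB2→ 2^(2 + 1) + 2^2 + 2 + 1 —bump→ 3^(3 + 1) + 3^3 + 3 + 1 = 112 —(−1)→ 111
111 —HB3→ 3^(3 + 1) + 3^3 + 3 —bump→ 4^(4 + 1) + 4^4 + 4 = 1284 —(−1)→ 1283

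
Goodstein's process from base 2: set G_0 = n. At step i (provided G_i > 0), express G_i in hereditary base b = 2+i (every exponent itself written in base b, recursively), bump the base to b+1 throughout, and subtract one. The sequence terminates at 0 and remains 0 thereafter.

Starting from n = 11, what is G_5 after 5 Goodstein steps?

(0) 11|_2 = 2^(2 + 1) + 2 + 1 ↦ 3^(3 + 1) + 3 + 1|_3 = 85 ⇒ 84
(1) 84|_3 = 3^(3 + 1) + 3 ↦ 4^(4 + 1) + 4|_4 = 1028 ⇒ 1027
(2) 1027|_4 = 4^(4 + 1) + 3 ↦ 5^(5 + 1) + 3|_5 = 15628 ⇒ 15627
(3) 15627|_5 = 5^(5 + 1) + 2 ↦ 6^(6 + 1) + 2|_6 = 279938 ⇒ 279937
(4) 279937|_6 = 6^(6 + 1) + 1 ↦ 7^(7 + 1) + 1|_7 = 5764802 ⇒ 5764801
(5) 5764801|_7 = 7^(7 + 1) ↦ 8^(8 + 1)|_8 = 134217728 ⇒ 134217727

5764801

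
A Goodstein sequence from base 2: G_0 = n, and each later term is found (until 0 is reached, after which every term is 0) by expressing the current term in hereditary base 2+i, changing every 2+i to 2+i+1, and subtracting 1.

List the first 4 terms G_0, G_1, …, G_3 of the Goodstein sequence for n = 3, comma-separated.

base 2: 3 = 2 + 1; at 3: 3 + 1 = 4; next = 3
base 3: 3 = 3; at 4: 4 = 4; next = 3
base 4: 3 = 3; at 5: 3 = 3; next = 2

3, 3, 3, 2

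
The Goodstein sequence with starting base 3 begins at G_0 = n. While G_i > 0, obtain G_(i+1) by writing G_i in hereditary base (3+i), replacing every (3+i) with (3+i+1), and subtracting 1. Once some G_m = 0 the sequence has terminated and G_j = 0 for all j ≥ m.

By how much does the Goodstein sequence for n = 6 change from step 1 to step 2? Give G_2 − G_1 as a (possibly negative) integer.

base 3: 6 = 2·3; at 4: 2·4 = 8; next = 7
base 4: 7 = 4 + 3; at 5: 5 + 3 = 8; next = 7

0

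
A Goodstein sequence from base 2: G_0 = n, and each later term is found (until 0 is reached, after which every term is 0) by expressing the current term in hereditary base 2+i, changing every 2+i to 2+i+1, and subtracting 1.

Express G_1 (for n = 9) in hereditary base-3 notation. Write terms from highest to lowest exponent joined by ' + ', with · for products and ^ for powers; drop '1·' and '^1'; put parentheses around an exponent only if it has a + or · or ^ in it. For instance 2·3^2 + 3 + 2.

3^(3 + 1)

G_0=9  [base 2] 2^(2 + 1) + 1  →[2↦3]→  3^(3 + 1) + 1 = 82  −1 ⇒ G_1=81
G_1=81  [base 3] 3^(3 + 1)  →[3↦4]→  4^(4 + 1) = 1024  −1 ⇒ G_2=1023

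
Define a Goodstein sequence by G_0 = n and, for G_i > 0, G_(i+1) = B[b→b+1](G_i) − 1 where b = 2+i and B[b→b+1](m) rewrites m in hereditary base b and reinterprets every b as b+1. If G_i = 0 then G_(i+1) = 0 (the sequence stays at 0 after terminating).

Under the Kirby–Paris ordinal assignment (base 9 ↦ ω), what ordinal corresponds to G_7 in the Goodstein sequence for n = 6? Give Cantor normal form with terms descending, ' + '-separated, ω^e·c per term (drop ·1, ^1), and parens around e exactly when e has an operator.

i=0: 6 = 2^2 + 2 (b=2); 2→3: 3^3 + 3 = 30; 30−1 = 29
i=1: 29 = 3^3 + 2 (b=3); 3→4: 4^4 + 2 = 258; 258−1 = 257
i=2: 257 = 4^4 + 1 (b=4); 4→5: 5^5 + 1 = 3126; 3126−1 = 3125
i=3: 3125 = 5^5 (b=5); 5→6: 6^6 = 46656; 46656−1 = 46655
i=4: 46655 = 5·6^5 + 5·6^4 + 5·6^3 + 5·6^2 + 5·6 + 5 (b=6); 6→7: 5·7^5 + 5·7^4 + 5·7^3 + 5·7^2 + 5·7 + 5 = 98040; 98040−1 = 98039
i=5: 98039 = 5·7^5 + 5·7^4 + 5·7^3 + 5·7^2 + 5·7 + 4 (b=7); 7→8: 5·8^5 + 5·8^4 + 5·8^3 + 5·8^2 + 5·8 + 4 = 187244; 187244−1 = 187243
i=6: 187243 = 5·8^5 + 5·8^4 + 5·8^3 + 5·8^2 + 5·8 + 3 (b=8); 8→9: 5·9^5 + 5·9^4 + 5·9^3 + 5·9^2 + 5·9 + 3 = 332148; 332148−1 = 332147
i=7: 332147 = 5·9^5 + 5·9^4 + 5·9^3 + 5·9^2 + 5·9 + 2 (b=9); 9→10: 5·10^5 + 5·10^4 + 5·10^3 + 5·10^2 + 5·10 + 2 = 555552; 555552−1 = 555551

ω^5·5 + ω^4·5 + ω^3·5 + ω^2·5 + ω·5 + 2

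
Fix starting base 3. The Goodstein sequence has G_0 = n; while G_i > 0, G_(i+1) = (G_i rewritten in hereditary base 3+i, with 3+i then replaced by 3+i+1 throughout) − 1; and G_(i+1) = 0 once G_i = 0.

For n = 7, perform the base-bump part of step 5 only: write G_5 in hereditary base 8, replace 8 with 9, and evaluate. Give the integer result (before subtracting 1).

10

G_0=7  [base 3] 2·3 + 1  →[3↦4]→  2·4 + 1 = 9  −1 ⇒ G_1=8
G_1=8  [base 4] 2·4  →[4↦5]→  2·5 = 10  −1 ⇒ G_2=9
G_2=9  [base 5] 5 + 4  →[5↦6]→  6 + 4 = 10  −1 ⇒ G_3=9
G_3=9  [base 6] 6 + 3  →[6↦7]→  7 + 3 = 10  −1 ⇒ G_4=9
G_4=9  [base 7] 7 + 2  →[7↦8]→  8 + 2 = 10  −1 ⇒ G_5=9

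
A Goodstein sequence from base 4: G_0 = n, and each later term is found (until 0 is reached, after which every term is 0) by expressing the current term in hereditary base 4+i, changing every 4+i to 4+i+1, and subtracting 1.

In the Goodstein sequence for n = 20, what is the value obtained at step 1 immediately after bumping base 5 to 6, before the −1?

[0] 20 ≡ 4^2 + 4 (base 4). Lift 5: 30. −1: 29.
[1] 29 ≡ 5^2 + 4 (base 5). Lift 6: 40. −1: 39.

40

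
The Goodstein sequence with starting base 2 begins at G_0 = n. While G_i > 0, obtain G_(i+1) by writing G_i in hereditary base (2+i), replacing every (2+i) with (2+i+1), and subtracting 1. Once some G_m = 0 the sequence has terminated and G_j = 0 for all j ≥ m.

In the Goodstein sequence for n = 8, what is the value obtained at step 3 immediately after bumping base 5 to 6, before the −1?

93396

G_0 = 8. HB_2(8) = 2^(2 + 1). Bump = 81. G_1 = 80.
G_1 = 80. HB_3(80) = 2·3^3 + 2·3^2 + 2·3 + 2. Bump = 554. G_2 = 553.
G_2 = 553. HB_4(553) = 2·4^4 + 2·4^2 + 2·4 + 1. Bump = 6311. G_3 = 6310.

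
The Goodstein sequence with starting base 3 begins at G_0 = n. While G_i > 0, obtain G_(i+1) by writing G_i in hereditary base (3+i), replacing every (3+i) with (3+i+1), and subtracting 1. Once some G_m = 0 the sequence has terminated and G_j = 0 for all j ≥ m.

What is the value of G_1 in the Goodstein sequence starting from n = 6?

(0) 6|_3 = 2·3 ↦ 2·4|_4 = 8 ⇒ 7
(1) 7|_4 = 4 + 3 ↦ 5 + 3|_5 = 8 ⇒ 7

7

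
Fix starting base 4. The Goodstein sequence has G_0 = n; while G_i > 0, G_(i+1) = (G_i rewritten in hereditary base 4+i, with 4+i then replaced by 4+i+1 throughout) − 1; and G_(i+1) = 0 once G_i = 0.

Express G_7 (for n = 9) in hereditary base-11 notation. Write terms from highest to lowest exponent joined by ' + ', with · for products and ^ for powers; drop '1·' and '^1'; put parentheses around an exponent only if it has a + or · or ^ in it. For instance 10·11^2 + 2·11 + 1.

11

G_0=9  [base 4] 2·4 + 1  →[4↦5]→  2·5 + 1 = 11  −1 ⇒ G_1=10
G_1=10  [base 5] 2·5  →[5↦6]→  2·6 = 12  −1 ⇒ G_2=11
G_2=11  [base 6] 6 + 5  →[6↦7]→  7 + 5 = 12  −1 ⇒ G_3=11
G_3=11  [base 7] 7 + 4  →[7↦8]→  8 + 4 = 12  −1 ⇒ G_4=11
G_4=11  [base 8] 8 + 3  →[8↦9]→  9 + 3 = 12  −1 ⇒ G_5=11
G_5=11  [base 9] 9 + 2  →[9↦10]→  10 + 2 = 12  −1 ⇒ G_6=11
G_6=11  [base 10] 10 + 1  →[10↦11]→  11 + 1 = 12  −1 ⇒ G_7=11
G_7=11  [base 11] 11  →[11↦12]→  12 = 12  −1 ⇒ G_8=11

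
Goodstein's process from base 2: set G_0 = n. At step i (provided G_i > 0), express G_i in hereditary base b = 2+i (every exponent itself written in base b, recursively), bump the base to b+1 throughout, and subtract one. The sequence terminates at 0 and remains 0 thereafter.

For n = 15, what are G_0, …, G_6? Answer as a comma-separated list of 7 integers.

15, 111, 1283, 18752, 326593, 6588344, 150994943

G_0=15  [base 2] 2^(2 + 1) + 2^2 + 2 + 1  →[2↦3]→  3^(3 + 1) + 3^3 + 3 + 1 = 112  −1 ⇒ G_1=111
G_1=111  [base 3] 3^(3 + 1) + 3^3 + 3  →[3↦4]→  4^(4 + 1) + 4^4 + 4 = 1284  −1 ⇒ G_2=1283
G_2=1283  [base 4] 4^(4 + 1) + 4^4 + 3  →[4↦5]→  5^(5 + 1) + 5^5 + 3 = 18753  −1 ⇒ G_3=18752
G_3=18752  [base 5] 5^(5 + 1) + 5^5 + 2  →[5↦6]→  6^(6 + 1) + 6^6 + 2 = 326594  −1 ⇒ G_4=326593
G_4=326593  [base 6] 6^(6 + 1) + 6^6 + 1  →[6↦7]→  7^(7 + 1) + 7^7 + 1 = 6588345  −1 ⇒ G_5=6588344
G_5=6588344  [base 7] 7^(7 + 1) + 7^7  →[7↦8]→  8^(8 + 1) + 8^8 = 150994944  −1 ⇒ G_6=150994943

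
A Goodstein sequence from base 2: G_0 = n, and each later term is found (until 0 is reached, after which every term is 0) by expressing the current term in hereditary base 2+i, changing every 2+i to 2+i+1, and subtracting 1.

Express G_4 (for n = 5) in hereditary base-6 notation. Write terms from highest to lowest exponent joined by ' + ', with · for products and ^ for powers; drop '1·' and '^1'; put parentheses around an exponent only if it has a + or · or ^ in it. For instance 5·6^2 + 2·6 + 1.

5 —HB2→ 2^2 + 1 —bump→ 3^3 + 1 = 28 —(−1)→ 27
27 —HB3→ 3^3 —bump→ 4^4 = 256 —(−1)→ 255
255 —HB4→ 3·4^3 + 3·4^2 + 3·4 + 3 —bump→ 3·5^3 + 3·5^2 + 3·5 + 3 = 468 —(−1)→ 467
467 —HB5→ 3·5^3 + 3·5^2 + 3·5 + 2 —bump→ 3·6^3 + 3·6^2 + 3·6 + 2 = 776 —(−1)→ 775
775 —HB6→ 3·6^3 + 3·6^2 + 3·6 + 1 —bump→ 3·7^3 + 3·7^2 + 3·7 + 1 = 1198 —(−1)→ 1197

3·6^3 + 3·6^2 + 3·6 + 1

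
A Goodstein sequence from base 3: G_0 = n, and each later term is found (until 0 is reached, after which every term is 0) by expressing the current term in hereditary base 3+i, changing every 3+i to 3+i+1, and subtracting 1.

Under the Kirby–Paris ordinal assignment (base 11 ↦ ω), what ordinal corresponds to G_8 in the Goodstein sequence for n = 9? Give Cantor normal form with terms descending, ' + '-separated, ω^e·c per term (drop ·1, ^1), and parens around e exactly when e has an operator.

G_0 = 9. HB_3(9) = 3^2. Bump = 16. G_1 = 15.
G_1 = 15. HB_4(15) = 3·4 + 3. Bump = 18. G_2 = 17.
G_2 = 17. HB_5(17) = 3·5 + 2. Bump = 20. G_3 = 19.
G_3 = 19. HB_6(19) = 3·6 + 1. Bump = 22. G_4 = 21.
G_4 = 21. HB_7(21) = 3·7. Bump = 24. G_5 = 23.
G_5 = 23. HB_8(23) = 2·8 + 7. Bump = 25. G_6 = 24.
G_6 = 24. HB_9(24) = 2·9 + 6. Bump = 26. G_7 = 25.
G_7 = 25. HB_10(25) = 2·10 + 5. Bump = 27. G_8 = 26.

ω·2 + 4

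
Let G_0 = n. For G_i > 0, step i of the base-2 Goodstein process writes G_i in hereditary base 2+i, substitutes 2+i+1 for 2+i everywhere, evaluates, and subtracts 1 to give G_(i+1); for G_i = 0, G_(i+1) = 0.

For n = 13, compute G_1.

base 2: 13 = 2^(2 + 1) + 2^2 + 1; at 3: 3^(3 + 1) + 3^3 + 1 = 109; next = 108
base 3: 108 = 3^(3 + 1) + 3^3; at 4: 4^(4 + 1) + 4^4 = 1280; next = 1279

108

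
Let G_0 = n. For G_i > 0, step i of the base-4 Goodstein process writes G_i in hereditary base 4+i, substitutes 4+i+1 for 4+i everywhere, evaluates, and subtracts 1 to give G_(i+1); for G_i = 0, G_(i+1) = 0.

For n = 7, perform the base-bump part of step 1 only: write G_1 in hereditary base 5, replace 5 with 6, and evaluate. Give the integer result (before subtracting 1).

8

base 4: 7 = 4 + 3; at 5: 5 + 3 = 8; next = 7
base 5: 7 = 5 + 2; at 6: 6 + 2 = 8; next = 7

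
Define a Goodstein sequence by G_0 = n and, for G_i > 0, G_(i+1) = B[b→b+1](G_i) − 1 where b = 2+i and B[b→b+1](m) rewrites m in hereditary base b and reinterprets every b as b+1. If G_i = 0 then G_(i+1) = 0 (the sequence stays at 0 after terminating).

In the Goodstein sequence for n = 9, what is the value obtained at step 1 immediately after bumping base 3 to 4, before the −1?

1024

G_0 = 9. HB_2(9) = 2^(2 + 1) + 1. Bump = 82. G_1 = 81.
G_1 = 81. HB_3(81) = 3^(3 + 1). Bump = 1024. G_2 = 1023.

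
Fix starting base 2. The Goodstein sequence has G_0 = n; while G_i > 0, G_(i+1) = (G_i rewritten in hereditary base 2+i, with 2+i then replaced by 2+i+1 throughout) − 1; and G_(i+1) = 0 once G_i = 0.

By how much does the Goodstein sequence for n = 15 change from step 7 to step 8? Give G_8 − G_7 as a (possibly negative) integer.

step 0: 15 = 2^(2 + 1) + 2^2 + 2 + 1; sub 3 for 2: 3^(3 + 1) + 3^3 + 3 + 1; = 112; G_1 = 112−1 = 111
step 1: 111 = 3^(3 + 1) + 3^3 + 3; sub 4 for 3: 4^(4 + 1) + 4^4 + 4; = 1284; G_2 = 1284−1 = 1283
step 2: 1283 = 4^(4 + 1) + 4^4 + 3; sub 5 for 4: 5^(5 + 1) + 5^5 + 3; = 18753; G_3 = 18753−1 = 18752
step 3: 18752 = 5^(5 + 1) + 5^5 + 2; sub 6 for 5: 6^(6 + 1) + 6^6 + 2; = 326594; G_4 = 326594−1 = 326593
step 4: 326593 = 6^(6 + 1) + 6^6 + 1; sub 7 for 6: 7^(7 + 1) + 7^7 + 1; = 6588345; G_5 = 6588345−1 = 6588344
step 5: 6588344 = 7^(7 + 1) + 7^7; sub 8 for 7: 8^(8 + 1) + 8^8; = 150994944; G_6 = 150994944−1 = 150994943
step 6: 150994943 = 8^(8 + 1) + 7·8^7 + 7·8^6 + 7·8^5 + 7·8^4 + 7·8^3 + 7·8^2 + 7·8 + 7; sub 9 for 8: 9^(9 + 1) + 7·9^7 + 7·9^6 + 7·9^5 + 7·9^4 + 7·9^3 + 7·9^2 + 7·9 + 7; = 3524450281; G_7 = 3524450281−1 = 3524450280
step 7: 3524450280 = 9^(9 + 1) + 7·9^7 + 7·9^6 + 7·9^5 + 7·9^4 + 7·9^3 + 7·9^2 + 7·9 + 6; sub 10 for 9: 10^(10 + 1) + 7·10^7 + 7·10^6 + 7·10^5 + 7·10^4 + 7·10^3 + 7·10^2 + 7·10 + 6; = 100077777776; G_8 = 100077777776−1 = 100077777775

96553327495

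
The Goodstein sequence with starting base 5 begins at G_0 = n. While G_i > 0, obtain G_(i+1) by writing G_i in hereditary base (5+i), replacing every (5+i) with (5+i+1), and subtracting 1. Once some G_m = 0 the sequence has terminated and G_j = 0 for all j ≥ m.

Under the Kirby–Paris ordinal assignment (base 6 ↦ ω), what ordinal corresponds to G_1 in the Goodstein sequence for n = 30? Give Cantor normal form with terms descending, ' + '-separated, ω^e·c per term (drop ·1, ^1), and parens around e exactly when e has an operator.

ω^2 + 5

G_0 = 30. HB_5(30) = 5^2 + 5. Bump = 42. G_1 = 41.
G_1 = 41. HB_6(41) = 6^2 + 5. Bump = 54. G_2 = 53.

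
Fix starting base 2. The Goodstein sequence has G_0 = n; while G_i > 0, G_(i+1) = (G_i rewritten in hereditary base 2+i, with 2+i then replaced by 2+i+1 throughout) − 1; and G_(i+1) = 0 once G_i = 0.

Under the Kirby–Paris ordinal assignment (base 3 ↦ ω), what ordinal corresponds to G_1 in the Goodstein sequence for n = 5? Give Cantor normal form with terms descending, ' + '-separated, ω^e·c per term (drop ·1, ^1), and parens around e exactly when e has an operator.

ω^ω

[0] 5 ≡ 2^2 + 1 (base 2). Lift 3: 28. −1: 27.
[1] 27 ≡ 3^3 (base 3). Lift 4: 256. −1: 255.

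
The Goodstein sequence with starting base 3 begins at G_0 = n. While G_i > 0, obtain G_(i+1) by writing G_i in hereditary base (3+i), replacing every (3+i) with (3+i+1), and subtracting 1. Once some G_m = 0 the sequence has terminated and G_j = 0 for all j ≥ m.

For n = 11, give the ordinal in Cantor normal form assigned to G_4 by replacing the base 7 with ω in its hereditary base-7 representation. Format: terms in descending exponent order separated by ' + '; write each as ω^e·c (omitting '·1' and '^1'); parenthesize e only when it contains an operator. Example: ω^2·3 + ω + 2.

[0] 11 ≡ 3^2 + 2 (base 3). Lift 4: 18. −1: 17.
[1] 17 ≡ 4^2 + 1 (base 4). Lift 5: 26. −1: 25.
[2] 25 ≡ 5^2 (base 5). Lift 6: 36. −1: 35.
[3] 35 ≡ 5·6 + 5 (base 6). Lift 7: 40. −1: 39.
[4] 39 ≡ 5·7 + 4 (base 7). Lift 8: 44. −1: 43.

ω·5 + 4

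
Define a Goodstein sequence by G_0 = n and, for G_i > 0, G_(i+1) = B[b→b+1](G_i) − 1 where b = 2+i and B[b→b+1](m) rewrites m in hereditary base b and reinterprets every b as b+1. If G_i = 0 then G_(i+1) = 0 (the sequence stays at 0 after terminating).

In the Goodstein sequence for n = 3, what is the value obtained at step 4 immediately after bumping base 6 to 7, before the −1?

3 —HB2→ 2 + 1 —bump→ 3 + 1 = 4 —(−1)→ 3
3 —HB3→ 3 —bump→ 4 = 4 —(−1)→ 3
3 —HB4→ 3 —bump→ 3 = 3 —(−1)→ 2
2 —HB5→ 2 —bump→ 2 = 2 —(−1)→ 1
1 —HB6→ 1 —bump→ 1 = 1 —(−1)→ 0

1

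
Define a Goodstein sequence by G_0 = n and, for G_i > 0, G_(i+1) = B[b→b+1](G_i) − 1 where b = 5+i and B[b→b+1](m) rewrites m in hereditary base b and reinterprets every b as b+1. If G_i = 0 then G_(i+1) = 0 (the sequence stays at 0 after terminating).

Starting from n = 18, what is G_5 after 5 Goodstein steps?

[0] 18 ≡ 3·5 + 3 (base 5). Lift 6: 21. −1: 20.
[1] 20 ≡ 3·6 + 2 (base 6). Lift 7: 23. −1: 22.
[2] 22 ≡ 3·7 + 1 (base 7). Lift 8: 25. −1: 24.
[3] 24 ≡ 3·8 (base 8). Lift 9: 27. −1: 26.
[4] 26 ≡ 2·9 + 8 (base 9). Lift 10: 28. −1: 27.

27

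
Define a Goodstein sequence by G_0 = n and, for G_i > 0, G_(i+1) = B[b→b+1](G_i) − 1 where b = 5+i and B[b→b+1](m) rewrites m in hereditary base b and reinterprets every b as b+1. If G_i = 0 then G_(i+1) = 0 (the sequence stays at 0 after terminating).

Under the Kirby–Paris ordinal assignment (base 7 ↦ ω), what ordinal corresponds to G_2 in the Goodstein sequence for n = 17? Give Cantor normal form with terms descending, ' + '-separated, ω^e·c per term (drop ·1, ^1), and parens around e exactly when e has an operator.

ω·3

step 0: 17 = 3·5 + 2; sub 6 for 5: 3·6 + 2; = 20; G_1 = 20−1 = 19
step 1: 19 = 3·6 + 1; sub 7 for 6: 3·7 + 1; = 22; G_2 = 22−1 = 21
step 2: 21 = 3·7; sub 8 for 7: 3·8; = 24; G_3 = 24−1 = 23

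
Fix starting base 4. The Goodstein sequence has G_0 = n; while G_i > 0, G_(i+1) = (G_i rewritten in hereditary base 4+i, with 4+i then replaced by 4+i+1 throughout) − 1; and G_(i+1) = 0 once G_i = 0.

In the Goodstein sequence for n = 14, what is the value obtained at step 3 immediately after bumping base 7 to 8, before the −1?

[0] 14 ≡ 3·4 + 2 (base 4). Lift 5: 17. −1: 16.
[1] 16 ≡ 3·5 + 1 (base 5). Lift 6: 19. −1: 18.
[2] 18 ≡ 3·6 (base 6). Lift 7: 21. −1: 20.
[3] 20 ≡ 2·7 + 6 (base 7). Lift 8: 22. −1: 21.

22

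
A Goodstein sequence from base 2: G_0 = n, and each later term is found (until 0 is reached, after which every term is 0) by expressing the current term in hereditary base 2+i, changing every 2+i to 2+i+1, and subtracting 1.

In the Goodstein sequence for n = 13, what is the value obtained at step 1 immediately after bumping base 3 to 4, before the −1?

13 —HB2→ 2^(2 + 1) + 2^2 + 1 —bump→ 3^(3 + 1) + 3^3 + 1 = 109 —(−1)→ 108
108 —HB3→ 3^(3 + 1) + 3^3 —bump→ 4^(4 + 1) + 4^4 = 1280 —(−1)→ 1279

1280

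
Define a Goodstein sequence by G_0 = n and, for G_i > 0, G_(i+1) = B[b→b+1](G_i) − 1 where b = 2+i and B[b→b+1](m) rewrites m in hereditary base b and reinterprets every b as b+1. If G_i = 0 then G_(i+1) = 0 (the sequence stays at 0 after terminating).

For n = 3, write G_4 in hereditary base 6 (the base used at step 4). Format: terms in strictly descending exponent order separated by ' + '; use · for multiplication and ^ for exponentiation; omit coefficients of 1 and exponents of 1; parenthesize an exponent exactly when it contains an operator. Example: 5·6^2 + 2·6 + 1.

1

3 —HB2→ 2 + 1 —bump→ 3 + 1 = 4 —(−1)→ 3
3 —HB3→ 3 —bump→ 4 = 4 —(−1)→ 3
3 —HB4→ 3 —bump→ 3 = 3 —(−1)→ 2
2 —HB5→ 2 —bump→ 2 = 2 —(−1)→ 1
1 —HB6→ 1 —bump→ 1 = 1 —(−1)→ 0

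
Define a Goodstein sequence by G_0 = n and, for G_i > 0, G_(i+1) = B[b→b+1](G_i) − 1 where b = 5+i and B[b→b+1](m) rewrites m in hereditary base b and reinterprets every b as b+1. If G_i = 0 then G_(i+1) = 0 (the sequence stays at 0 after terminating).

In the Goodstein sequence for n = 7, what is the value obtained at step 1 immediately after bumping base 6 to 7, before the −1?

8

G_0 = 7. HB_5(7) = 5 + 2. Bump = 8. G_1 = 7.
G_1 = 7. HB_6(7) = 6 + 1. Bump = 8. G_2 = 7.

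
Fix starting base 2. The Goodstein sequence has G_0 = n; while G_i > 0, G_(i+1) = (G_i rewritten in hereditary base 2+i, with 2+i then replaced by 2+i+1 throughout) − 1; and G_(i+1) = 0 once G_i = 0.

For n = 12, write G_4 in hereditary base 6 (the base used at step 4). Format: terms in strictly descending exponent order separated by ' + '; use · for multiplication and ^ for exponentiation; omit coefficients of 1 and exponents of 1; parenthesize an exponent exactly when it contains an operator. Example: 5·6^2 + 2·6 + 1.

(0) 12|_2 = 2^(2 + 1) + 2^2 ↦ 3^(3 + 1) + 3^3|_3 = 108 ⇒ 107
(1) 107|_3 = 3^(3 + 1) + 2·3^2 + 2·3 + 2 ↦ 4^(4 + 1) + 2·4^2 + 2·4 + 2|_4 = 1066 ⇒ 1065
(2) 1065|_4 = 4^(4 + 1) + 2·4^2 + 2·4 + 1 ↦ 5^(5 + 1) + 2·5^2 + 2·5 + 1|_5 = 15686 ⇒ 15685
(3) 15685|_5 = 5^(5 + 1) + 2·5^2 + 2·5 ↦ 6^(6 + 1) + 2·6^2 + 2·6|_6 = 280020 ⇒ 280019
(4) 280019|_6 = 6^(6 + 1) + 2·6^2 + 6 + 5 ↦ 7^(7 + 1) + 2·7^2 + 7 + 5|_7 = 5764911 ⇒ 5764910

6^(6 + 1) + 2·6^2 + 6 + 5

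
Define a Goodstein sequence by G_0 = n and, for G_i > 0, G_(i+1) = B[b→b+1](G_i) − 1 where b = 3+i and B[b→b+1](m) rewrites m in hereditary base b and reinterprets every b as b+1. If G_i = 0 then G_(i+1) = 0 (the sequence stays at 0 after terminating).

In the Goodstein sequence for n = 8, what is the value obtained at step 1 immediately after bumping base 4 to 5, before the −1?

11

(0) 8|_3 = 2·3 + 2 ↦ 2·4 + 2|_4 = 10 ⇒ 9
(1) 9|_4 = 2·4 + 1 ↦ 2·5 + 1|_5 = 11 ⇒ 10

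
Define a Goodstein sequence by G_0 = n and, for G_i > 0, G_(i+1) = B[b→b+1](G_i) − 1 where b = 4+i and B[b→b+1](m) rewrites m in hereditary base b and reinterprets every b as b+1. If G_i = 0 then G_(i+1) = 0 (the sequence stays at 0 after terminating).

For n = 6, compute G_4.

5

[0] 6 ≡ 4 + 2 (base 4). Lift 5: 7. −1: 6.
[1] 6 ≡ 5 + 1 (base 5). Lift 6: 7. −1: 6.
[2] 6 ≡ 6 (base 6). Lift 7: 7. −1: 6.
[3] 6 ≡ 6 (base 7). Lift 8: 6. −1: 5.
[4] 5 ≡ 5 (base 8). Lift 9: 5. −1: 4.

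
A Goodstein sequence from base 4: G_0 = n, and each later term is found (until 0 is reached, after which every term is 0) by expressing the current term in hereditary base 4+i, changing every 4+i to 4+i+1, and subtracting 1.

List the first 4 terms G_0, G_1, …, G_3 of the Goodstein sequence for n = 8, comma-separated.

8, 9, 9, 9

8 —HB4→ 2·4 —bump→ 2·5 = 10 —(−1)→ 9
9 —HB5→ 5 + 4 —bump→ 6 + 4 = 10 —(−1)→ 9
9 —HB6→ 6 + 3 —bump→ 7 + 3 = 10 —(−1)→ 9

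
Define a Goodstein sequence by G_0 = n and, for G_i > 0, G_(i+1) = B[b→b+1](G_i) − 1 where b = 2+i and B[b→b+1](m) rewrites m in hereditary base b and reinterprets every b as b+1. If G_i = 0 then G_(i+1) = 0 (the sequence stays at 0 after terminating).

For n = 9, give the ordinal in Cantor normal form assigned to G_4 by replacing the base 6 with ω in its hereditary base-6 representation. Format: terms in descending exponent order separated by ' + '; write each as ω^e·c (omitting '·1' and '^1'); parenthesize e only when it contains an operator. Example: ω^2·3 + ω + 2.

step 0: 9 = 2^(2 + 1) + 1; sub 3 for 2: 3^(3 + 1) + 1; = 82; G_1 = 82−1 = 81
step 1: 81 = 3^(3 + 1); sub 4 for 3: 4^(4 + 1); = 1024; G_2 = 1024−1 = 1023
step 2: 1023 = 3·4^4 + 3·4^3 + 3·4^2 + 3·4 + 3; sub 5 for 4: 3·5^5 + 3·5^3 + 3·5^2 + 3·5 + 3; = 9843; G_3 = 9843−1 = 9842
step 3: 9842 = 3·5^5 + 3·5^3 + 3·5^2 + 3·5 + 2; sub 6 for 5: 3·6^6 + 3·6^3 + 3·6^2 + 3·6 + 2; = 140744; G_4 = 140744−1 = 140743
step 4: 140743 = 3·6^6 + 3·6^3 + 3·6^2 + 3·6 + 1; sub 7 for 6: 3·7^7 + 3·7^3 + 3·7^2 + 3·7 + 1; = 2471827; G_5 = 2471827−1 = 2471826

ω^ω·3 + ω^3·3 + ω^2·3 + ω·3 + 1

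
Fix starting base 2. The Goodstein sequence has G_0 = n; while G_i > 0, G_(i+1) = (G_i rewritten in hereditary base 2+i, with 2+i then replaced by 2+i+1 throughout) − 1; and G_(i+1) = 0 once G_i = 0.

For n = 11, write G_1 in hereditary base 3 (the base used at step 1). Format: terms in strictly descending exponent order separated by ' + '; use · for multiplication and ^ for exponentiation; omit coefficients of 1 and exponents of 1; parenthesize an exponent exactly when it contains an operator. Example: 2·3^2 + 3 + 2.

(0) 11|_2 = 2^(2 + 1) + 2 + 1 ↦ 3^(3 + 1) + 3 + 1|_3 = 85 ⇒ 84
(1) 84|_3 = 3^(3 + 1) + 3 ↦ 4^(4 + 1) + 4|_4 = 1028 ⇒ 1027

3^(3 + 1) + 3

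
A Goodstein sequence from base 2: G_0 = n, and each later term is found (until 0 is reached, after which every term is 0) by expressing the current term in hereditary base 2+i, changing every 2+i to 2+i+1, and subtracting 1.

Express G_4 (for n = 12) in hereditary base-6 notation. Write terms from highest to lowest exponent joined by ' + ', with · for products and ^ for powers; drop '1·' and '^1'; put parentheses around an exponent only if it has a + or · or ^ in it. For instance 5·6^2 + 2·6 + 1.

G_0=12  [base 2] 2^(2 + 1) + 2^2  →[2↦3]→  3^(3 + 1) + 3^3 = 108  −1 ⇒ G_1=107
G_1=107  [base 3] 3^(3 + 1) + 2·3^2 + 2·3 + 2  →[3↦4]→  4^(4 + 1) + 2·4^2 + 2·4 + 2 = 1066  −1 ⇒ G_2=1065
G_2=1065  [base 4] 4^(4 + 1) + 2·4^2 + 2·4 + 1  →[4↦5]→  5^(5 + 1) + 2·5^2 + 2·5 + 1 = 15686  −1 ⇒ G_3=15685
G_3=15685  [base 5] 5^(5 + 1) + 2·5^2 + 2·5  →[5↦6]→  6^(6 + 1) + 2·6^2 + 2·6 = 280020  −1 ⇒ G_4=280019
G_4=280019  [base 6] 6^(6 + 1) + 2·6^2 + 6 + 5  →[6↦7]→  7^(7 + 1) + 2·7^2 + 7 + 5 = 5764911  −1 ⇒ G_5=5764910

6^(6 + 1) + 2·6^2 + 6 + 5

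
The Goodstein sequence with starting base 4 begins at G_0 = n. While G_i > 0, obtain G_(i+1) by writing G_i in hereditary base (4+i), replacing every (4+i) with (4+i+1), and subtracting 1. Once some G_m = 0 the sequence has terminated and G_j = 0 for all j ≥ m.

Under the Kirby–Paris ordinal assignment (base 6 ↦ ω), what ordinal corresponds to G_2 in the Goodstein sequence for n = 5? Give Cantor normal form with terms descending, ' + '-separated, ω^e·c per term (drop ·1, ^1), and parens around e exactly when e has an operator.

base 4: 5 = 4 + 1; at 5: 5 + 1 = 6; next = 5
base 5: 5 = 5; at 6: 6 = 6; next = 5
base 6: 5 = 5; at 7: 5 = 5; next = 4

5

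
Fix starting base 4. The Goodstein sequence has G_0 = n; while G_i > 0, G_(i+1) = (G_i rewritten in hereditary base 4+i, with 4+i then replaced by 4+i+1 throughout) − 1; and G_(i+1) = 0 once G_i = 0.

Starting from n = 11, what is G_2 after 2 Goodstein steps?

(0) 11|_4 = 2·4 + 3 ↦ 2·5 + 3|_5 = 13 ⇒ 12
(1) 12|_5 = 2·5 + 2 ↦ 2·6 + 2|_6 = 14 ⇒ 13
(2) 13|_6 = 2·6 + 1 ↦ 2·7 + 1|_7 = 15 ⇒ 14

13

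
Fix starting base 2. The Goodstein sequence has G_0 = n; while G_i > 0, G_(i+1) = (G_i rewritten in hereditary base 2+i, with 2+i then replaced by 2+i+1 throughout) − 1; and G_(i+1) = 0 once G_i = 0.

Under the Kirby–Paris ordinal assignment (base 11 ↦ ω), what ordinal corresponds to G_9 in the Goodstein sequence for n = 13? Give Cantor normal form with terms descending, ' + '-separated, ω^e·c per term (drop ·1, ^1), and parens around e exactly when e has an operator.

base 2: 13 = 2^(2 + 1) + 2^2 + 1; at 3: 3^(3 + 1) + 3^3 + 1 = 109; next = 108
base 3: 108 = 3^(3 + 1) + 3^3; at 4: 4^(4 + 1) + 4^4 = 1280; next = 1279
base 4: 1279 = 4^(4 + 1) + 3·4^3 + 3·4^2 + 3·4 + 3; at 5: 5^(5 + 1) + 3·5^3 + 3·5^2 + 3·5 + 3 = 16093; next = 16092
base 5: 16092 = 5^(5 + 1) + 3·5^3 + 3·5^2 + 3·5 + 2; at 6: 6^(6 + 1) + 3·6^3 + 3·6^2 + 3·6 + 2 = 280712; next = 280711
base 6: 280711 = 6^(6 + 1) + 3·6^3 + 3·6^2 + 3·6 + 1; at 7: 7^(7 + 1) + 3·7^3 + 3·7^2 + 3·7 + 1 = 5765999; next = 5765998
base 7: 5765998 = 7^(7 + 1) + 3·7^3 + 3·7^2 + 3·7; at 8: 8^(8 + 1) + 3·8^3 + 3·8^2 + 3·8 = 134219480; next = 134219479
base 8: 134219479 = 8^(8 + 1) + 3·8^3 + 3·8^2 + 2·8 + 7; at 9: 9^(9 + 1) + 3·9^3 + 3·9^2 + 2·9 + 7 = 3486786856; next = 3486786855
base 9: 3486786855 = 9^(9 + 1) + 3·9^3 + 3·9^2 + 2·9 + 6; at 10: 10^(10 + 1) + 3·10^3 + 3·10^2 + 2·10 + 6 = 100000003326; next = 100000003325
base 10: 100000003325 = 10^(10 + 1) + 3·10^3 + 3·10^2 + 2·10 + 5; at 11: 11^(11 + 1) + 3·11^3 + 3·11^2 + 2·11 + 5 = 3138428381104; next = 3138428381103

ω^(ω + 1) + ω^3·3 + ω^2·3 + ω·2 + 4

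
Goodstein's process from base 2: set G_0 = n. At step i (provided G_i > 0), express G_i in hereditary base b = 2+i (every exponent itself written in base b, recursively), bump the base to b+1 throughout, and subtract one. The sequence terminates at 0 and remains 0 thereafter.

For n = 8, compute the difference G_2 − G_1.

473

i=0: 8 = 2^(2 + 1) (b=2); 2→3: 3^(3 + 1) = 81; 81−1 = 80
i=1: 80 = 2·3^3 + 2·3^2 + 2·3 + 2 (b=3); 3→4: 2·4^4 + 2·4^2 + 2·4 + 2 = 554; 554−1 = 553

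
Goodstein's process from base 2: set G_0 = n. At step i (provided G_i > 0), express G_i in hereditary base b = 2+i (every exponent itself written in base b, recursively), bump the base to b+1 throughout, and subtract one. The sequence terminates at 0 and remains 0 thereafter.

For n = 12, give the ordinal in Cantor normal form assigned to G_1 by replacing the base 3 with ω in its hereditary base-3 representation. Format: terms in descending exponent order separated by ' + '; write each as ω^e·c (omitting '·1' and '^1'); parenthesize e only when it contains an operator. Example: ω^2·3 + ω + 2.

ω^(ω + 1) + ω^2·2 + ω·2 + 2

12 —HB2→ 2^(2 + 1) + 2^2 —bump→ 3^(3 + 1) + 3^3 = 108 —(−1)→ 107
107 —HB3→ 3^(3 + 1) + 2·3^2 + 2·3 + 2 —bump→ 4^(4 + 1) + 2·4^2 + 2·4 + 2 = 1066 —(−1)→ 1065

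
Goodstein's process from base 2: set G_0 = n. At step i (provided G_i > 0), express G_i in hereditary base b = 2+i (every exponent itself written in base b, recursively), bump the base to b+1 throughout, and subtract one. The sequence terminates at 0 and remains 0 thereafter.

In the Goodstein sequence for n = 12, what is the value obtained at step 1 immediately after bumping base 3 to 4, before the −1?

1066

(0) 12|_2 = 2^(2 + 1) + 2^2 ↦ 3^(3 + 1) + 3^3|_3 = 108 ⇒ 107
(1) 107|_3 = 3^(3 + 1) + 2·3^2 + 2·3 + 2 ↦ 4^(4 + 1) + 2·4^2 + 2·4 + 2|_4 = 1066 ⇒ 1065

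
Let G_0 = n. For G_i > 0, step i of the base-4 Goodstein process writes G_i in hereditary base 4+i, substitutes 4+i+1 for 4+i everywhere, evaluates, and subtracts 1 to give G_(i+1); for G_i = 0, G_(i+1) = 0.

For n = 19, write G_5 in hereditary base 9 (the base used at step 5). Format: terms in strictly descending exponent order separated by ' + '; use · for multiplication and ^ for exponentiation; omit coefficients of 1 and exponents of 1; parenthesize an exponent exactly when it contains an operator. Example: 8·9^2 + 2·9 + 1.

(0) 19|_4 = 4^2 + 3 ↦ 5^2 + 3|_5 = 28 ⇒ 27
(1) 27|_5 = 5^2 + 2 ↦ 6^2 + 2|_6 = 38 ⇒ 37
(2) 37|_6 = 6^2 + 1 ↦ 7^2 + 1|_7 = 50 ⇒ 49
(3) 49|_7 = 7^2 ↦ 8^2|_8 = 64 ⇒ 63
(4) 63|_8 = 7·8 + 7 ↦ 7·9 + 7|_9 = 70 ⇒ 69
(5) 69|_9 = 7·9 + 6 ↦ 7·10 + 6|_10 = 76 ⇒ 75

7·9 + 6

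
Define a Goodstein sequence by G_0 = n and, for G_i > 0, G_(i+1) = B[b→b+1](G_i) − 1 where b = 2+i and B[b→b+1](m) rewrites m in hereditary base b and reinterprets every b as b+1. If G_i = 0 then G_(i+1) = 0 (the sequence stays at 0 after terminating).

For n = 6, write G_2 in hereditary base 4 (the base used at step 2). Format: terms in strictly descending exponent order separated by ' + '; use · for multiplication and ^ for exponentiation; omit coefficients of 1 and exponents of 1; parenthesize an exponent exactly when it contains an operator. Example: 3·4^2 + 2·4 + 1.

4^4 + 1

step 0: 6 = 2^2 + 2; sub 3 for 2: 3^3 + 3; = 30; G_1 = 30−1 = 29
step 1: 29 = 3^3 + 2; sub 4 for 3: 4^4 + 2; = 258; G_2 = 258−1 = 257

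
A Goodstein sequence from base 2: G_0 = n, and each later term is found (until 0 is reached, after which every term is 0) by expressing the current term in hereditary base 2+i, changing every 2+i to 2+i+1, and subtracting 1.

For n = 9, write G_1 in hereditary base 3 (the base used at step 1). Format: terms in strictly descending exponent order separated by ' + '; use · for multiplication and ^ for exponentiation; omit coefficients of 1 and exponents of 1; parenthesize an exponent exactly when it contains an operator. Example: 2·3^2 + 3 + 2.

base 2: 9 = 2^(2 + 1) + 1; at 3: 3^(3 + 1) + 1 = 82; next = 81
base 3: 81 = 3^(3 + 1); at 4: 4^(4 + 1) = 1024; next = 1023

3^(3 + 1)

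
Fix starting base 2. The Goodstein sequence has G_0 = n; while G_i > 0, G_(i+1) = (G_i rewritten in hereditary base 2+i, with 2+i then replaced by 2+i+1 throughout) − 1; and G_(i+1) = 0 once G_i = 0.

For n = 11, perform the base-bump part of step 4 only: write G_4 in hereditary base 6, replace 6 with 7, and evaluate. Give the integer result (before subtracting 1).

5764802

(0) 11|_2 = 2^(2 + 1) + 2 + 1 ↦ 3^(3 + 1) + 3 + 1|_3 = 85 ⇒ 84
(1) 84|_3 = 3^(3 + 1) + 3 ↦ 4^(4 + 1) + 4|_4 = 1028 ⇒ 1027
(2) 1027|_4 = 4^(4 + 1) + 3 ↦ 5^(5 + 1) + 3|_5 = 15628 ⇒ 15627
(3) 15627|_5 = 5^(5 + 1) + 2 ↦ 6^(6 + 1) + 2|_6 = 279938 ⇒ 279937
(4) 279937|_6 = 6^(6 + 1) + 1 ↦ 7^(7 + 1) + 1|_7 = 5764802 ⇒ 5764801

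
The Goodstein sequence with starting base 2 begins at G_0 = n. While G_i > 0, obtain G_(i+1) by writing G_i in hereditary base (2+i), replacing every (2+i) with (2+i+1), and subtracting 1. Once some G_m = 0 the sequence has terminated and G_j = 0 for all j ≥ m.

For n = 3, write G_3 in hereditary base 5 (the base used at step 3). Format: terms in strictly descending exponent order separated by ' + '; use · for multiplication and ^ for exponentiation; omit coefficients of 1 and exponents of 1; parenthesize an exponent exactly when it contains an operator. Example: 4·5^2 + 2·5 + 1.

(0) 3|_2 = 2 + 1 ↦ 3 + 1|_3 = 4 ⇒ 3
(1) 3|_3 = 3 ↦ 4|_4 = 4 ⇒ 3
(2) 3|_4 = 3 ↦ 3|_5 = 3 ⇒ 2

2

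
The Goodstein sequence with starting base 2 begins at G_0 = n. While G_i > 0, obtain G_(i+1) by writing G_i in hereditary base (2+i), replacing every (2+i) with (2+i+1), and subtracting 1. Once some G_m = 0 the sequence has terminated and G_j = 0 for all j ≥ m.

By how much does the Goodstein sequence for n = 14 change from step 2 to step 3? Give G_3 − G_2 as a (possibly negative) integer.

17469

step 0: 14 = 2^(2 + 1) + 2^2 + 2; sub 3 for 2: 3^(3 + 1) + 3^3 + 3; = 111; G_1 = 111−1 = 110
step 1: 110 = 3^(3 + 1) + 3^3 + 2; sub 4 for 3: 4^(4 + 1) + 4^4 + 2; = 1282; G_2 = 1282−1 = 1281
step 2: 1281 = 4^(4 + 1) + 4^4 + 1; sub 5 for 4: 5^(5 + 1) + 5^5 + 1; = 18751; G_3 = 18751−1 = 18750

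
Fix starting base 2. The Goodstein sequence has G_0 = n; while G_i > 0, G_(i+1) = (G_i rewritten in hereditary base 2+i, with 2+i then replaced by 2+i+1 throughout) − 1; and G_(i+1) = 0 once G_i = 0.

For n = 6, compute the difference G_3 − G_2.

G_0=6  [base 2] 2^2 + 2  →[2↦3]→  3^3 + 3 = 30  −1 ⇒ G_1=29
G_1=29  [base 3] 3^3 + 2  →[3↦4]→  4^4 + 2 = 258  −1 ⇒ G_2=257
G_2=257  [base 4] 4^4 + 1  →[4↦5]→  5^5 + 1 = 3126  −1 ⇒ G_3=3125

2868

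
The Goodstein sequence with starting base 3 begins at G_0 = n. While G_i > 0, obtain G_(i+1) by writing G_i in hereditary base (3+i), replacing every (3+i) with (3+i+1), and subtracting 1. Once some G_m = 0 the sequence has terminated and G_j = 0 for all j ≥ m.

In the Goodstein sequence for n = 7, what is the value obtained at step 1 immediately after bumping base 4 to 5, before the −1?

i=0: 7 = 2·3 + 1 (b=3); 3→4: 2·4 + 1 = 9; 9−1 = 8
i=1: 8 = 2·4 (b=4); 4→5: 2·5 = 10; 10−1 = 9

10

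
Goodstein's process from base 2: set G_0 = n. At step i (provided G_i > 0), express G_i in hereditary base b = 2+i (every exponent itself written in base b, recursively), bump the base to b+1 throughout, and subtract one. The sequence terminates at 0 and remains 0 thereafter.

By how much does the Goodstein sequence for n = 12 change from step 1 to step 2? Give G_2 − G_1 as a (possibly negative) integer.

958

[0] 12 ≡ 2^(2 + 1) + 2^2 (base 2). Lift 3: 108. −1: 107.
[1] 107 ≡ 3^(3 + 1) + 2·3^2 + 2·3 + 2 (base 3). Lift 4: 1066. −1: 1065.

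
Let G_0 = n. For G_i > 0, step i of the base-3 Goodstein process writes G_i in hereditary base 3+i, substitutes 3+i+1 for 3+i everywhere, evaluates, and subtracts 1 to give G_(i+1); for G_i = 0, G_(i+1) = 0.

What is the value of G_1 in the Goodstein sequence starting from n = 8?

9

i=0: 8 = 2·3 + 2 (b=3); 3→4: 2·4 + 2 = 10; 10−1 = 9
i=1: 9 = 2·4 + 1 (b=4); 4→5: 2·5 + 1 = 11; 11−1 = 10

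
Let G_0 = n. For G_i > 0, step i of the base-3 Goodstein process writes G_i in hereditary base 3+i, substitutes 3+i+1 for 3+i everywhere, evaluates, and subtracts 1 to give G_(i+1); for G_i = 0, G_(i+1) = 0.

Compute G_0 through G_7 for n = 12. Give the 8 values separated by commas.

12, 19, 27, 37, 49, 63, 69, 75

i=0: 12 = 3^2 + 3 (b=3); 3→4: 4^2 + 4 = 20; 20−1 = 19
i=1: 19 = 4^2 + 3 (b=4); 4→5: 5^2 + 3 = 28; 28−1 = 27
i=2: 27 = 5^2 + 2 (b=5); 5→6: 6^2 + 2 = 38; 38−1 = 37
i=3: 37 = 6^2 + 1 (b=6); 6→7: 7^2 + 1 = 50; 50−1 = 49
i=4: 49 = 7^2 (b=7); 7→8: 8^2 = 64; 64−1 = 63
i=5: 63 = 7·8 + 7 (b=8); 8→9: 7·9 + 7 = 70; 70−1 = 69
i=6: 69 = 7·9 + 6 (b=9); 9→10: 7·10 + 6 = 76; 76−1 = 75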